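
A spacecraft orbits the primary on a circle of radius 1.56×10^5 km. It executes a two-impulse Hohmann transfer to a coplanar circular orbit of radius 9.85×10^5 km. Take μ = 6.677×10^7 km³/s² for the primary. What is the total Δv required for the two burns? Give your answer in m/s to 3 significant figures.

Semi-major axis of the transfer orbit: a_t = (1.560×10^5 + 9.850×10^5)/2 = 5.705×10^5 km.
Circular speed at r₁: v₁ = √(μ/r₁) = √(6.677×10^7/1.560×10^5) = 20.688 km/s.
On the transfer ellipse at r₁, v² = μ(2/r − 1/a) gives v_p = √[μ(2/r₁ − 1/a_t)] = 27.184 km/s.
First burn Δv₁ = |v_p − v₁| = 6.496 km/s.
Circular speed at r₂: v₂ = √(μ/r₂) = 8.233 km/s.
Transfer-orbit speed at r₂: v_a = √[μ(2/r₂ − 1/a_t)] = 4.305 km/s.
Second burn Δv₂ = |v₂ − v_a| = 3.928 km/s.
Total Δv = Δv₁ + Δv₂ = 10.42 km/s.

Δv = 10400 m/s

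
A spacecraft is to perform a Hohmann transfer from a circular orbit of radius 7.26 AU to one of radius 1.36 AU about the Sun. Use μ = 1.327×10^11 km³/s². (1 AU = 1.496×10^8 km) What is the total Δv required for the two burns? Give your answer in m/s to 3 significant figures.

In km: r₁ = 7.26 × 1.496×10^8 = 1.086096×10^9 km; r₂ = 1.36 × 1.496×10^8 = 2.03456×10^8 km.
Semi-major axis of the transfer orbit: a_t = (1.086096×10^9 + 2.03456×10^8)/2 = 6.44776×10^8 km.
At r₁ the circular-orbit speed is v₁ = √(μ/r₁) = 11.0535 km/s.
On the transfer ellipse at r₁, vis-viva gives v_a = √[μ(2/r₁ − 1/a_t)] = 6.20915 km/s.
First burn Δv₁ = |v_a − v₁| = 4.844 km/s.
At r₂, v₂ = √(μ/r₂) = 25.539 km/s.
Transfer-orbit speed at r₂: v_p = √[μ(2/r₂ − 1/a_t)] = 33.146 km/s.
Second burn Δv₂ = |v₂ − v_p| = 7.607 km/s.
Total Δv = Δv₁ + Δv₂ = 12.45 km/s.

Δv = 12500 m/s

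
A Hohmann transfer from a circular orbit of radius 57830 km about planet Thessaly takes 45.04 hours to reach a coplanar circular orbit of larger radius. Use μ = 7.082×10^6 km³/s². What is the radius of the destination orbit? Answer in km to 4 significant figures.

Transfer time t = 45.04 hours = 1.62144×10^5 s, and t = π√(a_t³/μ).
So a_t = (μ t²/π²)^(1/3) = (7.082×10^6 × (1.62144×10^5)² / π²)^(1/3) = 2.6621×10^5 km.
Since a_t = (r₁ + r₂)/2, r₂ = 2a_t − r₁ = 2×2.6621×10^5 − 57830 = 4.7459×10^5 km.

r₂ = 4.746×10^5 km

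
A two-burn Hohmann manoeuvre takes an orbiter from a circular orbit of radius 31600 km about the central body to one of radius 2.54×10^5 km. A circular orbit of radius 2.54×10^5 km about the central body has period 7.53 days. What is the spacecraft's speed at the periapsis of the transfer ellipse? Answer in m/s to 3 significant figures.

v = 9280 m/s

From Kepler's third law T² = 4π²r³/μ at r = 2.54×10^5 km, T = 7.53 days = 7.53 × 86400 s = 6.50592×10^5 s: μ = 4π²r³/T² = 1.52842×10^6 km³/s².
The Hohmann ellipse has a_t = (r₁ + r₂)/2 = 1.428×10^5 km.
The periapsis of the transfer ellipse is at r = 31600 km.
Applying v² = μ(2/r − 1/a_t): v = 9.275 km/s.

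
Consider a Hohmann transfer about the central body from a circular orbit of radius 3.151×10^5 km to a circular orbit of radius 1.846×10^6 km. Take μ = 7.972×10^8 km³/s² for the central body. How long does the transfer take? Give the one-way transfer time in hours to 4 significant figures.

t = 34.72 hours

Transfer-ellipse semi-major axis a_t = (r₁ + r₂)/2 = (3.151×10^5 + 1.846×10^6)/2 = 1.08055×10^6 km.
Half the transfer-orbit period gives t = π√(a_t³/μ) = 1.250×10^5 s.
Converting: 1.250×10^5 s ÷ 3600 s/hour = 34.72 hours.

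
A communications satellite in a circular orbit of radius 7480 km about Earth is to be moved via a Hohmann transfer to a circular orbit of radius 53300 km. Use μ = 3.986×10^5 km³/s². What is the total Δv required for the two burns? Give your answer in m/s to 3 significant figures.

Transfer-ellipse semi-major axis a_t = (r₁ + r₂)/2 = (7480 + 53300)/2 = 30390 km.
Circular speed at r₁: v₁ = √(μ/r₁) = √(3.986×10^5/7480) = 7.300 km/s.
On the transfer ellipse at r₁, vis-viva equation gives v_p = √[μ(2/r₁ − 1/a_t)] = 9.668 km/s.
First burn Δv₁ = |v_p − v₁| = 2.368 km/s.
Circular speed at r₂: v₂ = √(μ/r₂) = 2.735 km/s.
Transfer-orbit speed at r₂: v_a = √[μ(2/r₂ − 1/a_t)] = 1.357 km/s.
Second burn Δv₂ = |v₂ − v_a| = 1.378 km/s.
Total Δv = Δv₁ + Δv₂ = 3.746 km/s.

Δv = 3750 m/s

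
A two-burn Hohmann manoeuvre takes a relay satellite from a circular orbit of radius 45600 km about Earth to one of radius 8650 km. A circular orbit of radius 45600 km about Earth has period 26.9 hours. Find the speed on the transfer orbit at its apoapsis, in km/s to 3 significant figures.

From Kepler's third law T² = 4π²r³/μ at r = 45600 km, T = 26.9 hours = 26.9 × 3600 s = 96840 s: μ = 4π²r³/T² = 3.99158×10^5 km³/s².
Transfer-ellipse semi-major axis a_t = (r₁ + r₂)/2 = (45600 + 8650)/2 = 27125 km.
The apoapsis of the transfer ellipse is at r = 45600 km.
Vis-viva: v = √[μ(2/r − 1/a_t)] = √[3.99158×10^5 × (2/45600 − 1/27125)] = 1.671 km/s.

v = 1.67 km/s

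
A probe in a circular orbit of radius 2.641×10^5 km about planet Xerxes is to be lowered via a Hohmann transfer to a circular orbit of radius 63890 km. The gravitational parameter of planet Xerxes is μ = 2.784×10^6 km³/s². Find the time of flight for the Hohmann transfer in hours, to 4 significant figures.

The Hohmann ellipse has a_t = (r₁ + r₂)/2 = 1.63995×10^5 km.
By Kepler's third law the transfer-orbit period is T = 2π√(a_t³/μ), so t = T/2 = 1.2504×10^5 s.
Converting: 1.2504×10^5 s ÷ 3600 s/hour = 34.73 hours.

t = 34.73 hours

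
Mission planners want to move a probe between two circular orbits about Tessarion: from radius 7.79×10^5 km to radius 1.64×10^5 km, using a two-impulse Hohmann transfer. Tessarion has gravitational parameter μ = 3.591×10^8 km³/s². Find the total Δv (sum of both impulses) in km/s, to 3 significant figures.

Semi-major axis of the transfer orbit: a_t = (7.790×10^5 + 1.640×10^5)/2 = 4.715×10^5 km.
At r₁ the circular-orbit speed is v₁ = √(μ/r₁) = 21.4703 km/s.
Transfer-orbit speed at r₁ (vis-viva): v_a = √[μ(2/r₁ − 1/a_t)] = 12.6625 km/s.
First burn Δv₁ = |v_a − v₁| = 8.808 km/s.
At r₂, v₂ = √(μ/r₂) = 46.794 km/s.
Transfer-orbit speed at r₂: v_p = √[μ(2/r₂ − 1/a_t)] = 60.147 km/s.
Second burn Δv₂ = |v₂ − v_p| = 13.35 km/s.
Δv = Δv₁ + Δv₂ = 8.808 + 13.35 = 22.16 km/s.

Δv = 22.2 km/s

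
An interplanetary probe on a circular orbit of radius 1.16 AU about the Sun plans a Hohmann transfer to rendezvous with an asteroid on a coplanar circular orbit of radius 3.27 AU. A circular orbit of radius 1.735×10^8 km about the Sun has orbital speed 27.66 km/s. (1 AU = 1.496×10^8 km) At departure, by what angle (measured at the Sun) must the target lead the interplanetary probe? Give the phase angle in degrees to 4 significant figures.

φ = 79.65°

From the circular-orbit relation v² = μ/r at r = 1.735×10^8 km: μ = v²r = (27.66)² × 1.735×10^8 = 1.32741×10^11 km³/s².
In km: r₁ = 1.16 × 1.496×10^8 = 1.73536×10^8 km; r₂ = 3.27 × 1.496×10^8 = 4.89192×10^8 km.
Transfer-ellipse semi-major axis a_t = (r₁ + r₂)/2 = (1.73536×10^8 + 4.89192×10^8)/2 = 3.31364×10^8 km.
The half-period of the transfer ellipse is t = π√(a_t³/μ) = 5.2012×10^7 s.
The target's mean motion on its circular orbit is ω₂ = √(μ/r₂³) = 3.3673×10^-8 rad/s.
Angle swept by the target during transfer: ω₂·t = 1.7514 rad = 100.35°.
Arrival is 180° from departure on the ellipse, so φ = 180° − 100.35° = 79.65°.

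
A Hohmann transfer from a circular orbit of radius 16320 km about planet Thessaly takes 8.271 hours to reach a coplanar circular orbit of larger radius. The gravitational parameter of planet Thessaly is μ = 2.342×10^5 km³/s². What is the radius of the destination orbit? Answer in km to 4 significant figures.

r₂ = 38890 km

Transfer time t = 8.271 hours = 29775.6 s, and t = π√(a_t³/μ).
So a_t = (μ t²/π²)^(1/3) = (2.342×10^5 × (29775.6)² / π²)^(1/3) = 27606 km.
Since a_t = (r₁ + r₂)/2, r₂ = 2a_t − r₁ = 2×27606 − 16320 = 38892 km.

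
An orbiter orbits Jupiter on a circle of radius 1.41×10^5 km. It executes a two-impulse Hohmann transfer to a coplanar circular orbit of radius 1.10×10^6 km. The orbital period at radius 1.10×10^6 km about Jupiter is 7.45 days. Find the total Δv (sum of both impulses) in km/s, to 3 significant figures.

From Kepler's third law T² = 4π²r³/μ at r = 1.10×10^6 km, T = 7.45 days = 7.45 × 86400 s = 6.4368×10^5 s: μ = 4π²r³/T² = 1.26823×10^8 km³/s².
The Hohmann ellipse has a_t = (r₁ + r₂)/2 = 6.205×10^5 km.
Circular speed at r₁: v₁ = √(μ/r₁) = √(1.26823×10^8/1.410×10^5) = 29.99089 km/s.
Transfer-orbit speed at r₁ (v² = μ(2/r − 1/a)): v_p = √[μ(2/r₁ − 1/a_t)] = 39.93142 km/s.
First burn Δv₁ = |v_p − v₁| = 9.941 km/s.
Circular speed at r₂: v₂ = √(μ/r₂) = 10.7375 km/s.
Transfer-orbit speed at r₂: v_a = √[μ(2/r₂ − 1/a_t)] = 5.11848 km/s.
Second burn Δv₂ = |v₂ − v_a| = 5.619 km/s.
Δv = Δv₁ + Δv₂ = 9.941 + 5.619 = 15.56 km/s.

Δv = 15.6 km/s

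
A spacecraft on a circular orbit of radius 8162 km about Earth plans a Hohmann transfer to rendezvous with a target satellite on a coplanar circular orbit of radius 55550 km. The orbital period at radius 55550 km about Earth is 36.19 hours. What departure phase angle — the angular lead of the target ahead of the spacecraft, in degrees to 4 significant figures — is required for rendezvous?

From Kepler's third law T² = 4π²r³/μ at r = 55550 km, T = 36.19 hours = 36.19 × 3600 s = 1.30284×10^5 s: μ = 4π²r³/T² = 3.98685×10^5 km³/s².
Transfer-ellipse semi-major axis a_t = (r₁ + r₂)/2 = (8162 + 55550)/2 = 31856 km.
Transfer time t = π√(a_t³/μ) = 28289 s.
Target angular speed ω₂ = √(μ/r₂³) = 4.8227×10^-5 rad/s.
Angle swept by the target during transfer: ω₂·t = 1.3643 rad = 78.17°.
Arrival is 180° from departure on the ellipse, so φ = 180° − 78.17° = 101.8°.

φ = 101.8°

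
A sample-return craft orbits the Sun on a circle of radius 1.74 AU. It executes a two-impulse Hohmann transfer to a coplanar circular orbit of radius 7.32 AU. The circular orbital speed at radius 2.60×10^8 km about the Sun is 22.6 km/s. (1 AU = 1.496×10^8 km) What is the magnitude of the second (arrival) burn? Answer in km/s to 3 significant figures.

From the circular-orbit relation v² = μ/r at r = 2.60×10^8 km: μ = v²r = (22.6)² × 2.60×10^8 = 1.32798×10^11 km³/s².
In km: r₁ = 1.74 × 1.496×10^8 = 2.60304×10^8 km; r₂ = 7.32 × 1.496×10^8 = 1.095072×10^9 km.
Transfer-ellipse semi-major axis a_t = (r₁ + r₂)/2 = (2.60304×10^8 + 1.095072×10^9)/2 = 6.77688×10^8 km.
Circular speed at r = 1.095072×10^9 km: v_c = √(μ/r) = 11.012 km/s.
Transfer-orbit speed at the same r (vis-viva, a = a_t): v_t = √[μ(2/r − 1/a_t)] = 6.8249 km/s.
Δv₂ = |v_t − v_c| = |6.8249 − 11.012| = 4.187 km/s.

Δv₂ = 4.19 km/s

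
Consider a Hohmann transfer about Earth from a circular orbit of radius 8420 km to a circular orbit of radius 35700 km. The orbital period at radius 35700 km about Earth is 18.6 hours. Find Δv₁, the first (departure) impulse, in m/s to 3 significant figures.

Δv₁ = 1880 m/s

From Kepler's third law T² = 4π²r³/μ at r = 35700 km, T = 18.6 hours = 18.6 × 3600 s = 66960 s: μ = 4π²r³/T² = 4.00621×10^5 km³/s².
Semi-major axis of the transfer orbit: a_t = (8420 + 35700)/2 = 22060 km.
On the circular orbit at r = 8420 km, v_c = √(μ/r) = 6.898 km/s.
Vis-viva on the transfer ellipse at r = 8420 km gives v_t = √[μ(2/r − 1/a_t)] = 8.775 km/s.
Δv₁ = |v_t − v_c| = |8.775 − 6.898| = 1.877 km/s.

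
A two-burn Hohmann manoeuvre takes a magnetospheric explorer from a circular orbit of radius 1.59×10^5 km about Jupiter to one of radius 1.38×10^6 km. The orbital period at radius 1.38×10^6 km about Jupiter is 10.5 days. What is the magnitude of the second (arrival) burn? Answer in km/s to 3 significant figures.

From Kepler's third law T² = 4π²r³/μ at r = 1.38×10^6 km, T = 10.5 days = 10.5 × 86400 s = 9.072×10^5 s: μ = 4π²r³/T² = 1.26064×10^8 km³/s².
The Hohmann ellipse has a_t = (r₁ + r₂)/2 = 7.695×10^5 km.
Circular speed at r = 1.380×10^6 km: v_c = √(μ/r) = 9.558 km/s.
Transfer-orbit speed at the same r (vis-viva, a = a_t): v_t = √[μ(2/r − 1/a_t)] = 4.345 km/s.
Δv₂ = |v_t − v_c| = |4.345 − 9.558| = 5.213 km/s.

Δv₂ = 5.21 km/s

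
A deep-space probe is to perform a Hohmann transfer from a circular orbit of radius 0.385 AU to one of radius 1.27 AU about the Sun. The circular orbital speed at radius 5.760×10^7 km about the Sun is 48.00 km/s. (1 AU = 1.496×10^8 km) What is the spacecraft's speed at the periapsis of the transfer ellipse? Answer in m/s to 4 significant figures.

From the circular-orbit relation v² = μ/r at r = 5.760×10^7 km: μ = v²r = (48.00)² × 5.760×10^7 = 1.32710×10^11 km³/s².
In km: r₁ = 0.385 × 1.496×10^8 = 5.7596×10^7 km; r₂ = 1.27 × 1.496×10^8 = 1.89992×10^8 km.
The Hohmann ellipse has a_t = (r₁ + r₂)/2 = 1.23794×10^8 km.
The periapsis of the transfer ellipse is at r = 5.7596×10^7 km.
Vis-viva: v = √[μ(2/r − 1/a_t)] = √[1.32710×10^11 × (2/5.7596×10^7 − 1/1.23794×10^8)] = 59.47 km/s.

v = 59470 m/s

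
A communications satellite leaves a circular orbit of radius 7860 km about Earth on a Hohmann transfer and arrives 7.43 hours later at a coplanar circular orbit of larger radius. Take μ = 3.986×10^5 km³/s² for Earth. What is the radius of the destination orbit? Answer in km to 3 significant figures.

Transfer time t = 7.43 hours = 26748 s, and t = π√(a_t³/μ).
So a_t = (μ t²/π²)^(1/3) = (3.986×10^5 × (26748)² / π²)^(1/3) = 30686 km.
Since a_t = (r₁ + r₂)/2, r₂ = 2a_t − r₁ = 2×30686 − 7860 = 53512 km.

r₂ = 53500 km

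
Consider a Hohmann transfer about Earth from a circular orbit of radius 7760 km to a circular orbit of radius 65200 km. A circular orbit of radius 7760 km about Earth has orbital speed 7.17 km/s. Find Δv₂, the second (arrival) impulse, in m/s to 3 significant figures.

Δv₂ = 1330 m/s

From the circular-orbit relation v² = μ/r at r = 7760 km: μ = v²r = (7.17)² × 7760 = 3.98933×10^5 km³/s².
The Hohmann ellipse has a_t = (r₁ + r₂)/2 = 36480 km.
Circular speed at r = 65200 km: v_c = √(μ/r) = 2.474 km/s.
Transfer-orbit speed at the same r (vis-viva, a = a_t): v_t = √[μ(2/r − 1/a_t)] = 1.141 km/s.
Δv₂ = |v_t − v_c| = |1.141 − 2.474| = 1.333 km/s.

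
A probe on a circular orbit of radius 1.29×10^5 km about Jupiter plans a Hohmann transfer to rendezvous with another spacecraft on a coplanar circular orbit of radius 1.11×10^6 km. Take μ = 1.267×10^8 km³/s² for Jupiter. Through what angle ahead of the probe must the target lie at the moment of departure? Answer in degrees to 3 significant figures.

φ = 105°

Semi-major axis of the transfer orbit: a_t = (1.290×10^5 + 1.110×10^6)/2 = 6.195×10^5 km.
Transfer time t = π√(a_t³/μ) = 1.3609×10^5 s.
The target's mean motion on its circular orbit is ω₂ = √(μ/r₂³) = 9.6251×10^-6 rad/s.
Angle swept by the target during transfer: ω₂·t = 1.3099 rad = 75.05°.
Arrival is 180° from departure on the ellipse, so φ = 180° − 75.05° = 105°.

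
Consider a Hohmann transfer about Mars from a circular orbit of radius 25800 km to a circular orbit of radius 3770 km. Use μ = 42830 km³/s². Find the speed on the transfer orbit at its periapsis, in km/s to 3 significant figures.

v = 4.45 km/s

Semi-major axis of the transfer orbit: a_t = (25800 + 3770)/2 = 14785 km.
At periapsis, r = 3770 km.
Vis-viva: v = √[μ(2/r − 1/a_t)] = √[42830 × (2/3770 − 1/14785)] = 4.452 km/s.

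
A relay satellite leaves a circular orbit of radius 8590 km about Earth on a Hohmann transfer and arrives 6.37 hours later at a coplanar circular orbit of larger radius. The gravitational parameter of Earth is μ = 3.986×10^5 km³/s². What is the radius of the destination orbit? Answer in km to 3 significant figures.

r₂ = 46800 km

Transfer time t = 6.37 hours = 22932 s, and t = π√(a_t³/μ).
So a_t = (μ t²/π²)^(1/3) = (3.986×10^5 × (22932)² / π²)^(1/3) = 27693 km.
Since a_t = (r₁ + r₂)/2, r₂ = 2a_t − r₁ = 2×27693 − 8590 = 46796 km.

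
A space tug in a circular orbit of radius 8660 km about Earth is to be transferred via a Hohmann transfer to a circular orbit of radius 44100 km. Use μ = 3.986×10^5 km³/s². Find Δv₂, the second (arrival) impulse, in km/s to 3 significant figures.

Δv₂ = 1.28 km/s

Semi-major axis of the transfer orbit: a_t = (8660 + 44100)/2 = 26380 km.
On the circular orbit at r = 44100 km, v_c = √(μ/r) = 3.0064 km/s.
Vis-viva on the transfer ellipse at r = 44100 km gives v_t = √[μ(2/r − 1/a_t)] = 1.7225 km/s.
Δv₂ = |v_t − v_c| = |1.7225 − 3.0064| = 1.284 km/s.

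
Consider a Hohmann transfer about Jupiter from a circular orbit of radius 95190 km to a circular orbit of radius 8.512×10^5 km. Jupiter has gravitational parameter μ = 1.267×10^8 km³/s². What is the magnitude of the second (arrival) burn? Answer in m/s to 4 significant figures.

Δv₂ = 6728 m/s

Transfer-ellipse semi-major axis a_t = (r₁ + r₂)/2 = (95190 + 8.512×10^5)/2 = 4.73195×10^5 km.
Circular speed at r = 8.512×10^5 km: v_c = √(μ/r) = 12.20 km/s.
Transfer-orbit speed at the same r (vis-viva, a = a_t): v_t = √[μ(2/r − 1/a_t)] = 5.472 km/s.
Δv₂ = |v_t − v_c| = |5.472 − 12.20| = 6.728 km/s.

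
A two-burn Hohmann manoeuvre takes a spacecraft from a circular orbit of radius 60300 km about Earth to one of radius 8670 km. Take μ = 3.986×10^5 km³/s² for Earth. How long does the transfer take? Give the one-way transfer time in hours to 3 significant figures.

t = 8.85 hours

Semi-major axis of the transfer orbit: a_t = (60300 + 8670)/2 = 34485 km.
By Kepler's third law the transfer-orbit period is T = 2π√(a_t³/μ), so t = T/2 = 31870 s.
Converting: 31870 s ÷ 3600 s/hour = 8.85 hours.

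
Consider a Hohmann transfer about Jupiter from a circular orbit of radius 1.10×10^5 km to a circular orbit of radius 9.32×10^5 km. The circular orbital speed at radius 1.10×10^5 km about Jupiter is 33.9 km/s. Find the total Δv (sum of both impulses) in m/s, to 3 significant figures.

Δv = 17700 m/s

From the circular-orbit relation v² = μ/r at r = 1.10×10^5 km: μ = v²r = (33.9)² × 1.10×10^5 = 1.26413×10^8 km³/s².
The Hohmann ellipse has a_t = (r₁ + r₂)/2 = 5.210×10^5 km.
Circular speed at r₁: v₁ = √(μ/r₁) = √(1.26413×10^8/1.100×10^5) = 33.900 km/s.
On the transfer ellipse at r₁, v² = μ(2/r − 1/a) gives v_p = √[μ(2/r₁ − 1/a_t)] = 45.341 km/s.
First burn Δv₁ = |v_p − v₁| = 11.441 km/s.
At r₂, v₂ = √(μ/r₂) = 11.6463 km/s.
Transfer-orbit speed at r₂: v_a = √[μ(2/r₂ − 1/a_t)] = 5.35138 km/s.
Second burn Δv₂ = |v₂ − v_a| = 6.2949 km/s.
Δv = Δv₁ + Δv₂ = 11.441 + 6.2949 = 17.74 km/s.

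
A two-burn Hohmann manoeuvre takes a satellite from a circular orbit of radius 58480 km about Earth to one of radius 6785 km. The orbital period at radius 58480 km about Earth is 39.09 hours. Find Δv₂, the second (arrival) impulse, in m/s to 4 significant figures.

From Kepler's third law T² = 4π²r³/μ at r = 58480 km, T = 39.09 hours = 39.09 × 3600 s = 1.40724×10^5 s: μ = 4π²r³/T² = 3.98699×10^5 km³/s².
The Hohmann ellipse has a_t = (r₁ + r₂)/2 = 32632.5 km.
Circular speed at r = 6785 km: v_c = √(μ/r) = 7.6656 km/s.
Vis-viva on the transfer ellipse at r = 6785 km gives v_t = √[μ(2/r − 1/a_t)] = 10.262 km/s.
Δv₂ = |v_t − v_c| = |10.262 − 7.6656| = 2.596 km/s.

Δv₂ = 2596 m/s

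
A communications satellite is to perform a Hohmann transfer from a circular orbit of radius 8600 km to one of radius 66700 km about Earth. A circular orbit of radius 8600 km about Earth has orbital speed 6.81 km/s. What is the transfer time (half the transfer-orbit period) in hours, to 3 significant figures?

t = 10.1 hours

From the circular-orbit relation v² = μ/r at r = 8600 km: μ = v²r = (6.81)² × 8600 = 3.98834×10^5 km³/s².
Transfer-ellipse semi-major axis a_t = (r₁ + r₂)/2 = (8600 + 66700)/2 = 37650 km.
By Kepler's third law the transfer-orbit period is T = 2π√(a_t³/μ), so t = T/2 = 36340 s.
Converting: 36340 s ÷ 3600 s/hour = 10.1 hours.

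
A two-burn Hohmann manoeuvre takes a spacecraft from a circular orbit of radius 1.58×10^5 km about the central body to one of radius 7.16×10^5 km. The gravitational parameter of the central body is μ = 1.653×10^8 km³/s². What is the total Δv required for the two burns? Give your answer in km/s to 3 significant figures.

Δv = 15.1 km/s

Transfer-ellipse semi-major axis a_t = (r₁ + r₂)/2 = (1.580×10^5 + 7.160×10^5)/2 = 4.370×10^5 km.
Circular speed at r₁: v₁ = √(μ/r₁) = √(1.653×10^8/1.580×10^5) = 32.34505 km/s.
On the transfer ellipse at r₁, v² = μ(2/r − 1/a) gives v_p = √[μ(2/r₁ − 1/a_t)] = 41.40222 km/s.
First burn Δv₁ = |v_p − v₁| = 9.0572 km/s.
Circular speed at r₂: v₂ = √(μ/r₂) = 15.19427 km/s.
Transfer-orbit speed at r₂: v_a = √[μ(2/r₂ − 1/a_t)] = 9.136245 km/s.
Second burn Δv₂ = |v₂ − v_a| = 6.0580 km/s.
Total Δv = Δv₁ + Δv₂ = 15.12 km/s.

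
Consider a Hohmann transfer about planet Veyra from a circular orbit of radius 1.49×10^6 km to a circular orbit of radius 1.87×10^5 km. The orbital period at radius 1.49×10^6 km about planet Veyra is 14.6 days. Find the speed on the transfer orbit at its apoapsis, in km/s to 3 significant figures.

From Kepler's third law T² = 4π²r³/μ at r = 1.49×10^6 km, T = 14.6 days = 14.6 × 86400 s = 1.26144×10^6 s: μ = 4π²r³/T² = 8.20702×10^7 km³/s².
The Hohmann ellipse has a_t = (r₁ + r₂)/2 = 8.385×10^5 km.
At apoapsis, r = 1.490×10^6 km.
Vis-viva: v = √[μ(2/r − 1/a_t)] = √[8.20702×10^7 × (2/1.490×10^6 − 1/8.385×10^5)] = 3.505 km/s.

v = 3.50 km/s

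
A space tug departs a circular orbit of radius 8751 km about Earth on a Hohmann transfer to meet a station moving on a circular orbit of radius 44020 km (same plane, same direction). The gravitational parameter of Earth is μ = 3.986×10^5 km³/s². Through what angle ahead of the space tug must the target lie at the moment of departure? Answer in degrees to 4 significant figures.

φ = 96.47°

Transfer-ellipse semi-major axis a_t = (r₁ + r₂)/2 = (8751 + 44020)/2 = 26385.5 km.
The half-period of the transfer ellipse is t = π√(a_t³/μ) = 21327 s.
Target angular speed ω₂ = √(μ/r₂³) = 6.8359×10^-5 rad/s.
Angle swept by the target during transfer: ω₂·t = 1.4579 rad = 83.53°.
Arrival is 180° from departure on the ellipse, so φ = 180° − 83.53° = 96.47°.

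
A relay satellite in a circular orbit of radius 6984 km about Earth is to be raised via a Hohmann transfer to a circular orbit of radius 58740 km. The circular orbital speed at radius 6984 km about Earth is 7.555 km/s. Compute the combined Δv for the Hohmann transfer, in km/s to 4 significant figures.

Δv = 3.950 km/s

From the circular-orbit relation v² = μ/r at r = 6984 km: μ = v²r = (7.555)² × 6984 = 3.98633×10^5 km³/s².
Semi-major axis of the transfer orbit: a_t = (6984 + 58740)/2 = 32862 km.
At r₁ the circular-orbit speed is v₁ = √(μ/r₁) = 7.5550 km/s.
Transfer-orbit speed at r₁ (vis-viva): v_p = √[μ(2/r₁ − 1/a_t)] = 10.101 km/s.
First burn Δv₁ = |v_p − v₁| = 2.546 km/s.
Circular speed at r₂: v₂ = √(μ/r₂) = 2.605 km/s.
Transfer-orbit speed at r₂: v_a = √[μ(2/r₂ − 1/a_t)] = 1.201 km/s.
Second burn Δv₂ = |v₂ − v_a| = 1.404 km/s.
Δv = Δv₁ + Δv₂ = 2.546 + 1.404 = 3.950 km/s.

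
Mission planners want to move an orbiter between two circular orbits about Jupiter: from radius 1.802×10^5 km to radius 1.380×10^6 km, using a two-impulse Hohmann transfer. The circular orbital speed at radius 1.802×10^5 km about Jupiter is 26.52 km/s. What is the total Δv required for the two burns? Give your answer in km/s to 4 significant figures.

Δv = 13.73 km/s

From the circular-orbit relation v² = μ/r at r = 1.802×10^5 km: μ = v²r = (26.52)² × 1.802×10^5 = 1.26737×10^8 km³/s².
Transfer-ellipse semi-major axis a_t = (r₁ + r₂)/2 = (1.802×10^5 + 1.380×10^6)/2 = 7.801×10^5 km.
Circular speed at r₁: v₁ = √(μ/r₁) = √(1.26737×10^8/1.802×10^5) = 26.520 km/s.
On the transfer ellipse at r₁, vis-viva gives v_p = √[μ(2/r₁ − 1/a_t)] = 35.273 km/s.
First burn Δv₁ = |v_p − v₁| = 8.753 km/s.
At r₂, v₂ = √(μ/r₂) = 9.583 km/s.
Transfer-orbit speed at r₂: v_a = √[μ(2/r₂ − 1/a_t)] = 4.606 km/s.
Second burn Δv₂ = |v₂ − v_a| = 4.977 km/s.
Total Δv = Δv₁ + Δv₂ = 13.73 km/s.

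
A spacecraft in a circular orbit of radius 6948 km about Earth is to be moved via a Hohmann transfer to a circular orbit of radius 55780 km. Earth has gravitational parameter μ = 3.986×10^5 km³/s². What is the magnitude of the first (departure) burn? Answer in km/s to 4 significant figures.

Semi-major axis of the transfer orbit: a_t = (6948 + 55780)/2 = 31364 km.
Circular speed at r = 6948 km: v_c = √(μ/r) = 7.5742 km/s.
Transfer-orbit speed at the same r (vis-viva, a = a_t): v_t = √[μ(2/r − 1/a_t)] = 10.101 km/s.
Δv₁ = |v_t − v_c| = |10.101 − 7.5742| = 2.527 km/s.

Δv₁ = 2.527 km/s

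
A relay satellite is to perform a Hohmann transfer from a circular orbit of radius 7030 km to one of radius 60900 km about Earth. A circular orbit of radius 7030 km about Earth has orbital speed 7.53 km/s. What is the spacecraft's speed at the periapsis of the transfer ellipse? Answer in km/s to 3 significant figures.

v = 10.1 km/s

From the circular-orbit relation v² = μ/r at r = 7030 km: μ = v²r = (7.53)² × 7030 = 3.98607×10^5 km³/s².
The Hohmann ellipse has a_t = (r₁ + r₂)/2 = 33965 km.
At periapsis, r = 7030 km.
Applying v² = μ(2/r − 1/a_t): v = 10.08 km/s.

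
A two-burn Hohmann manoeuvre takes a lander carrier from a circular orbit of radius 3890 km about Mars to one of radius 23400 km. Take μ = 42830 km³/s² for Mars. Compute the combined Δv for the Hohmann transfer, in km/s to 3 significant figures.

Δv = 1.66 km/s

The Hohmann ellipse has a_t = (r₁ + r₂)/2 = 13645 km.
At r₁ the circular-orbit speed is v₁ = √(μ/r₁) = 3.3182 km/s.
On the transfer ellipse at r₁, v² = μ(2/r − 1/a) gives v_p = √[μ(2/r₁ − 1/a_t)] = 4.3453 km/s.
First burn Δv₁ = |v_p − v₁| = 1.0271 km/s.
At r₂, v₂ = √(μ/r₂) = 1.3529 km/s.
Transfer-orbit speed at r₂: v_a = √[μ(2/r₂ − 1/a_t)] = 0.72236 km/s.
Second burn Δv₂ = |v₂ − v_a| = 0.63054 km/s.
Δv = Δv₁ + Δv₂ = 1.0271 + 0.63054 = 1.658 km/s.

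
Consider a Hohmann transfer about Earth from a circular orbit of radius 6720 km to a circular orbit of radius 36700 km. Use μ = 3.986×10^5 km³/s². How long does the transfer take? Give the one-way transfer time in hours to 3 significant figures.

t = 4.42 hours

Transfer-ellipse semi-major axis a_t = (r₁ + r₂)/2 = (6720 + 36700)/2 = 21710 km.
Transfer time t = π√(a_t³/μ) = π√((21710)³ / 3.986×10^5) = 15920 s.
Converting: 15920 s ÷ 3600 s/hour = 4.42 hours.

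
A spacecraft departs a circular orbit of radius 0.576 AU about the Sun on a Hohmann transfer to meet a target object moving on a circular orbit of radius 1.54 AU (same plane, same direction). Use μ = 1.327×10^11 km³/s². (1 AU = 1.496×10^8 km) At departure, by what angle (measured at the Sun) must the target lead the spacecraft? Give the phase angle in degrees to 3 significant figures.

In km: r₁ = 0.576 × 1.496×10^8 = 8.61696×10^7 km; r₂ = 1.54 × 1.496×10^8 = 2.30384×10^8 km.
Transfer-ellipse semi-major axis a_t = (r₁ + r₂)/2 = (8.61696×10^7 + 2.30384×10^8)/2 = 1.582768×10^8 km.
Transfer time t = π√(a_t³/μ) = 1.717×10^7 s.
Target angular speed ω₂ = √(μ/r₂³) = 1.042×10^-7 rad/s.
Angle swept by the target during transfer: ω₂·t = 1.789 rad = 102.5°.
Arrival is 180° from departure on the ellipse, so φ = 180° − 102.5° = 77.5°.

φ = 77.5°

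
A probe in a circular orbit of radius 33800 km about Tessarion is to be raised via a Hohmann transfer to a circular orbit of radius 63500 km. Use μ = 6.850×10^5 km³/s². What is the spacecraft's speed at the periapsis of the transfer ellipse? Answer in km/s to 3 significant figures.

v = 5.14 km/s

Semi-major axis of the transfer orbit: a_t = (33800 + 63500)/2 = 48650 km.
At periapsis, r = 33800 km.
Vis-viva: v = √[μ(2/r − 1/a_t)] = √[6.850×10^5 × (2/33800 − 1/48650)] = 5.143 km/s.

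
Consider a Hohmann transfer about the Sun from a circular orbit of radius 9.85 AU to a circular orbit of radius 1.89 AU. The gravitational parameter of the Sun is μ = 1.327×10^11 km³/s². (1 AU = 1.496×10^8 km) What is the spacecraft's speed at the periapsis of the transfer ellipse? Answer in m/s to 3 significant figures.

v = 28100 m/s

In km: r₁ = 9.85 × 1.496×10^8 = 1.47356×10^9 km; r₂ = 1.89 × 1.496×10^8 = 2.82744×10^8 km.
Transfer-ellipse semi-major axis a_t = (r₁ + r₂)/2 = (1.47356×10^9 + 2.82744×10^8)/2 = 8.78152×10^8 km.
At periapsis, r = 2.82744×10^8 km.
Applying v² = μ(2/r − 1/a_t): v = 28.06 km/s.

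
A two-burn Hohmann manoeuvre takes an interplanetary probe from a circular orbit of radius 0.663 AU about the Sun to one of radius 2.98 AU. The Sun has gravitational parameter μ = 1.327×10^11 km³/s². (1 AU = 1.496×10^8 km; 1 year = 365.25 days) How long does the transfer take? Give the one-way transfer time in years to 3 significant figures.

t = 1.23 years

In km: r₁ = 0.663 × 1.496×10^8 = 9.91848×10^7 km; r₂ = 2.98 × 1.496×10^8 = 4.45808×10^8 km.
The Hohmann ellipse has a_t = (r₁ + r₂)/2 = 2.724964×10^8 km.
Half the transfer-orbit period gives t = π√(a_t³/μ) = 3.879×10^7 s.
Converting: 3.879×10^7 s ÷ 3.15576×10^7 s/year (365.25 × 86400) = 1.23 years.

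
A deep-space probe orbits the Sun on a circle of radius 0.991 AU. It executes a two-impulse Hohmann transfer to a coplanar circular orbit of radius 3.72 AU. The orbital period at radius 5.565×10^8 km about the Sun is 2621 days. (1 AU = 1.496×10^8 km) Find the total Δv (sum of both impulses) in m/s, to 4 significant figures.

From Kepler's third law T² = 4π²r³/μ at r = 5.565×10^8 km, T = 2621 days = 2621 × 86400 s = 2.264544×10^8 s: μ = 4π²r³/T² = 1.32676×10^11 km³/s².
In km: r₁ = 0.991 × 1.496×10^8 = 1.482536×10^8 km; r₂ = 3.72 × 1.496×10^8 = 5.56512×10^8 km.
Semi-major axis of the transfer orbit: a_t = (1.482536×10^8 + 5.56512×10^8)/2 = 3.523828×10^8 km.
At r₁ the circular-orbit speed is v₁ = √(μ/r₁) = 29.915 km/s.
Transfer-orbit speed at r₁ (v² = μ(2/r − 1/a)): v_p = √[μ(2/r₁ − 1/a_t)] = 37.594 km/s.
First burn Δv₁ = |v_p − v₁| = 7.679 km/s.
At r₂, v₂ = √(μ/r₂) = 15.440 km/s.
Transfer-orbit speed at r₂: v_a = √[μ(2/r₂ − 1/a_t)] = 10.015 km/s.
Second burn Δv₂ = |v₂ − v_a| = 5.425 km/s.
Δv = Δv₁ + Δv₂ = 7.679 + 5.425 = 13.10 km/s.

Δv = 13100 m/s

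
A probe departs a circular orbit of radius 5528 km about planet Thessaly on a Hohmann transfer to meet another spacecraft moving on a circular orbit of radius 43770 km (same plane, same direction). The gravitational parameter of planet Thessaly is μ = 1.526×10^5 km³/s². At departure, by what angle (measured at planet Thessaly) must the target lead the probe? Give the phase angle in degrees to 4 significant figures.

The Hohmann ellipse has a_t = (r₁ + r₂)/2 = 24649 km.
The half-period of the transfer ellipse is t = π√(a_t³/μ) = 31122.3 s.
The target's mean motion on its circular orbit is ω₂ = √(μ/r₂³) = 4.26592×10^-5 rad/s.
Angle swept by the target during transfer: ω₂·t = 1.3277 rad = 76.07°.
The probe traverses 180° on the transfer ellipse, so the target must lead by 180° − 76.07° = 103.9°.

φ = 103.9°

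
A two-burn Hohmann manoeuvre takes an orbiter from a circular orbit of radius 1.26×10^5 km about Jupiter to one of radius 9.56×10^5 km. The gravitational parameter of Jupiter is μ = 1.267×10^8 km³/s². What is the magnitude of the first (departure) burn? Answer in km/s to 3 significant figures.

Δv₁ = 10.4 km/s

Semi-major axis of the transfer orbit: a_t = (1.260×10^5 + 9.560×10^5)/2 = 5.410×10^5 km.
Circular speed at r = 1.260×10^5 km: v_c = √(μ/r) = 31.71 km/s.
Vis-viva on the transfer ellipse at r = 1.260×10^5 km gives v_t = √[μ(2/r − 1/a_t)] = 42.15 km/s.
Δv₁ = |v_t − v_c| = |42.15 − 31.71| = 10.44 km/s.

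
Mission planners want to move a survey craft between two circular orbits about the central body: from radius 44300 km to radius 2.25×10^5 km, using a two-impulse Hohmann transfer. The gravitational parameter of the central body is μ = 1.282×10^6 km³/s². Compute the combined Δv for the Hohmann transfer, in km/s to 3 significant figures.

Δv = 2.59 km/s

The Hohmann ellipse has a_t = (r₁ + r₂)/2 = 1.3465×10^5 km.
Circular speed at r₁: v₁ = √(μ/r₁) = √(1.282×10^6/44300) = 5.380 km/s.
Transfer-orbit speed at r₁ (vis-viva equation): v_p = √[μ(2/r₁ − 1/a_t)] = 6.954 km/s.
First burn Δv₁ = |v_p − v₁| = 1.574 km/s.
Circular speed at r₂: v₂ = √(μ/r₂) = 2.387 km/s.
Transfer-orbit speed at r₂: v_a = √[μ(2/r₂ − 1/a_t)] = 1.369 km/s.
Second burn Δv₂ = |v₂ − v_a| = 1.018 km/s.
Total Δv = Δv₁ + Δv₂ = 2.592 km/s.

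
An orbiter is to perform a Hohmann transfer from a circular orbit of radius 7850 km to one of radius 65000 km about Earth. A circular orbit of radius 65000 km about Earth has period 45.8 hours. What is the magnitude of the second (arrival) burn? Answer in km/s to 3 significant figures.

Δv₂ = 1.33 km/s

From Kepler's third law T² = 4π²r³/μ at r = 65000 km, T = 45.8 hours = 45.8 × 3600 s = 1.6488×10^5 s: μ = 4π²r³/T² = 3.98808×10^5 km³/s².
Semi-major axis of the transfer orbit: a_t = (7850 + 65000)/2 = 36425 km.
Circular speed at r = 65000 km: v_c = √(μ/r) = 2.477 km/s.
Transfer-orbit speed at the same r (vis-viva, a = a_t): v_t = √[μ(2/r − 1/a_t)] = 1.150 km/s.
Δv₂ = |v_t − v_c| = |1.150 − 2.477| = 1.327 km/s.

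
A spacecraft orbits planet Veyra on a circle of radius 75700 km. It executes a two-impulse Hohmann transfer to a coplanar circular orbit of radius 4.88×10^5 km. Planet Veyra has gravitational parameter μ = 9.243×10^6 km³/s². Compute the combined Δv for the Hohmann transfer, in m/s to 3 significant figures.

Transfer-ellipse semi-major axis a_t = (r₁ + r₂)/2 = (75700 + 4.880×10^5)/2 = 2.8185×10^5 km.
At r₁ the circular-orbit speed is v₁ = √(μ/r₁) = 11.05 km/s.
Transfer-orbit speed at r₁ (v² = μ(2/r − 1/a)): v_p = √[μ(2/r₁ − 1/a_t)] = 14.54 km/s.
First burn Δv₁ = |v_p − v₁| = 3.490 km/s.
At r₂, v₂ = √(μ/r₂) = 4.352 km/s.
Transfer-orbit speed at r₂: v_a = √[μ(2/r₂ − 1/a_t)] = 2.255 km/s.
Second burn Δv₂ = |v₂ − v_a| = 2.097 km/s.
Δv = Δv₁ + Δv₂ = 3.490 + 2.097 = 5.587 km/s.

Δv = 5590 m/s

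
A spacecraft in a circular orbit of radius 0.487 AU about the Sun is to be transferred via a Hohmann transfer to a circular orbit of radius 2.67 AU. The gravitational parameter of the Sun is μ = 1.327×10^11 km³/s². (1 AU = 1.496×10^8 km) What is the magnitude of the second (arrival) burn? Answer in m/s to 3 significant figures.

In km: r₁ = 0.487 × 1.496×10^8 = 7.28552×10^7 km; r₂ = 2.67 × 1.496×10^8 = 3.99432×10^8 km.
Transfer-ellipse semi-major axis a_t = (r₁ + r₂)/2 = (7.28552×10^7 + 3.99432×10^8)/2 = 2.361436×10^8 km.
Circular speed at r = 3.99432×10^8 km: v_c = √(μ/r) = 18.227 km/s.
Vis-viva on the transfer ellipse at r = 3.99432×10^8 km gives v_t = √[μ(2/r − 1/a_t)] = 10.124 km/s.
Δv₂ = |v_t − v_c| = |10.124 − 18.227| = 8.103 km/s.

Δv₂ = 8100 m/s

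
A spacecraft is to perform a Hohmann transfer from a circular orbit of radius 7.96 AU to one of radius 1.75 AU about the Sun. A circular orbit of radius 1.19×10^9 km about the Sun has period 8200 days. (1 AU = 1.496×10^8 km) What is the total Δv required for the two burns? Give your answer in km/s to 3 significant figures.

From Kepler's third law T² = 4π²r³/μ at r = 1.19×10^9 km, T = 8200 days = 8200 × 86400 s = 7.0848×10^8 s: μ = 4π²r³/T² = 1.32540×10^11 km³/s².
In km: r₁ = 7.96 × 1.496×10^8 = 1.190816×10^9 km; r₂ = 1.75 × 1.496×10^8 = 2.618×10^8 km.
Semi-major axis of the transfer orbit: a_t = (1.190816×10^9 + 2.618×10^8)/2 = 7.26308×10^8 km.
Circular speed at r₁: v₁ = √(μ/r₁) = √(1.32540×10^11/1.190816×10^9) = 10.55 km/s.
Transfer-orbit speed at r₁ (vis-viva): v_a = √[μ(2/r₁ − 1/a_t)] = 6.334 km/s.
First burn Δv₁ = |v_a − v₁| = 4.216 km/s.
At r₂, v₂ = √(μ/r₂) = 22.50 km/s.
Transfer-orbit speed at r₂: v_p = √[μ(2/r₂ − 1/a_t)] = 28.81 km/s.
Second burn Δv₂ = |v₂ − v_p| = 6.310 km/s.
Total Δv = Δv₁ + Δv₂ = 10.53 km/s.

Δv = 10.5 km/s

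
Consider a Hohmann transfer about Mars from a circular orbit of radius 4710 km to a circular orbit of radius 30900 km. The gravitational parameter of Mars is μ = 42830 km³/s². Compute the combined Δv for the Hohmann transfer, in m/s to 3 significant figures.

Δv = 1530 m/s

Transfer-ellipse semi-major axis a_t = (r₁ + r₂)/2 = (4710 + 30900)/2 = 17805 km.
Circular speed at r₁: v₁ = √(μ/r₁) = √(42830/4710) = 3.016 km/s.
Transfer-orbit speed at r₁ (v² = μ(2/r − 1/a)): v_p = √[μ(2/r₁ − 1/a_t)] = 3.973 km/s.
First burn Δv₁ = |v_p − v₁| = 0.9570 km/s.
Circular speed at r₂: v₂ = √(μ/r₂) = 1.1773 km/s.
Transfer-orbit speed at r₂: v_a = √[μ(2/r₂ − 1/a_t)] = 0.60553 km/s.
Second burn Δv₂ = |v₂ − v_a| = 0.5718 km/s.
Δv = Δv₁ + Δv₂ = 0.9570 + 0.5718 = 1.529 km/s.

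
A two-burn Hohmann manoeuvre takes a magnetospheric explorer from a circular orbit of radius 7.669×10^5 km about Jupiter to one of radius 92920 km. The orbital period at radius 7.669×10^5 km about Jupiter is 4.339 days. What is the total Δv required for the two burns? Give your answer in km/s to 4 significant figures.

From Kepler's third law T² = 4π²r³/μ at r = 7.669×10^5 km, T = 4.339 days = 4.339 × 86400 s = 3.748896×10^5 s: μ = 4π²r³/T² = 1.26698×10^8 km³/s².
Semi-major axis of the transfer orbit: a_t = (7.669×10^5 + 92920)/2 = 4.2991×10^5 km.
At r₁ the circular-orbit speed is v₁ = √(μ/r₁) = 12.8533 km/s.
On the transfer ellipse at r₁, vis-viva gives v_a = √[μ(2/r₁ − 1/a_t)] = 5.97559 km/s.
First burn Δv₁ = |v_a − v₁| = 6.878 km/s.
Circular speed at r₂: v₂ = √(μ/r₂) = 36.93 km/s.
Transfer-orbit speed at r₂: v_p = √[μ(2/r₂ − 1/a_t)] = 49.32 km/s.
Second burn Δv₂ = |v₂ − v_p| = 12.39 km/s.
Total Δv = Δv₁ + Δv₂ = 19.27 km/s.

Δv = 19.27 km/s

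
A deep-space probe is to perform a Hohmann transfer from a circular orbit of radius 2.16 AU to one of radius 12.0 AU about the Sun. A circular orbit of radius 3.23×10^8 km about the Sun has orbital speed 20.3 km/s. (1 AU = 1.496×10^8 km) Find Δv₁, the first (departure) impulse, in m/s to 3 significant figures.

Δv₁ = 6130 m/s

From the circular-orbit relation v² = μ/r at r = 3.23×10^8 km: μ = v²r = (20.3)² × 3.23×10^8 = 1.33105×10^11 km³/s².
In km: r₁ = 2.16 × 1.496×10^8 = 3.23136×10^8 km; r₂ = 12.0 × 1.496×10^8 = 1.7952×10^9 km.
Transfer-ellipse semi-major axis a_t = (r₁ + r₂)/2 = (3.23136×10^8 + 1.7952×10^9)/2 = 1.059168×10^9 km.
Circular speed at r = 3.23136×10^8 km: v_c = √(μ/r) = 20.296 km/s.
Vis-viva on the transfer ellipse at r = 3.23136×10^8 km gives v_t = √[μ(2/r − 1/a_t)] = 26.423 km/s.
Δv₁ = |v_t − v_c| = |26.423 − 20.296| = 6.127 km/s.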